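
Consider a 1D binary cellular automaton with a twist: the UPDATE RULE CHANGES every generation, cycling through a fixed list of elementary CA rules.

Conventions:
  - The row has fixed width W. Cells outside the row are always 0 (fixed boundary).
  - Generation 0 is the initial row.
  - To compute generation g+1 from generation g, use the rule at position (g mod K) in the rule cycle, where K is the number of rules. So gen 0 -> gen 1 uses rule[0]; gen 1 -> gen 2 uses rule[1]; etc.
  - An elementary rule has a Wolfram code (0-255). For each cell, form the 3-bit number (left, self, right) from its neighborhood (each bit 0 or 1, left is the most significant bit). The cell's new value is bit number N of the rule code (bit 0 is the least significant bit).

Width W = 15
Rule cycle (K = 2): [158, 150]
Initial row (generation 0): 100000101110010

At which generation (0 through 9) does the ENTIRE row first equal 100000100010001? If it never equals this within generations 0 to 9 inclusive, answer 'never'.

Answer: 4

Derivation:
Gen 0: 100000101110010
Gen 1 (rule 158): 110001101101111
Gen 2 (rule 150): 001010000000110
Gen 3 (rule 158): 011011000001101
Gen 4 (rule 150): 100000100010001
Gen 5 (rule 158): 110001110111011
Gen 6 (rule 150): 001010100010000
Gen 7 (rule 158): 011010110111000
Gen 8 (rule 150): 100010000010100
Gen 9 (rule 158): 110111000110110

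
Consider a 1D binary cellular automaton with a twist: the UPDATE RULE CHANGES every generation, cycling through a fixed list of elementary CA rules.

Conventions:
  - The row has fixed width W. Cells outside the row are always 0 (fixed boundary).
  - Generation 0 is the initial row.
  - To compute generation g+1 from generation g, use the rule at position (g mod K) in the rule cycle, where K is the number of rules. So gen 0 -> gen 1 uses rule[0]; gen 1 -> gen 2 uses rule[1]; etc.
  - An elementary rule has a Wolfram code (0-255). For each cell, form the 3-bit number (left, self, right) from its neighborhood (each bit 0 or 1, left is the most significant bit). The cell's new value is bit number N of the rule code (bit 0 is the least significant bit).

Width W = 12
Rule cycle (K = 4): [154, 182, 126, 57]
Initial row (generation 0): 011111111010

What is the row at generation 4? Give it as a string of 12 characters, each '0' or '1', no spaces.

Answer: 101110100000

Derivation:
Gen 0: 011111111010
Gen 1 (rule 154): 111111110001
Gen 2 (rule 182): 011111101011
Gen 3 (rule 126): 110000111111
Gen 4 (rule 57): 101110100000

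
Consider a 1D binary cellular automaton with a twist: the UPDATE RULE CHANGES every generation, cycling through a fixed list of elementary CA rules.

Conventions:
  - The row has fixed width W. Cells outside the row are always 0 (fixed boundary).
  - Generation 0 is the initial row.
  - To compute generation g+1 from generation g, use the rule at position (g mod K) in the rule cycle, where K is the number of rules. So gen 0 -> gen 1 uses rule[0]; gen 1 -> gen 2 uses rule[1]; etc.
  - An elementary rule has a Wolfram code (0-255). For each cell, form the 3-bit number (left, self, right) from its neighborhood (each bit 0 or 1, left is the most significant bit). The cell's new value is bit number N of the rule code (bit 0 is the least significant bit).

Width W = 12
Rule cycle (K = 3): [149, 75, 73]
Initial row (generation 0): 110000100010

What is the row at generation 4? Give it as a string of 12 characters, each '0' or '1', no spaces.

Gen 0: 110000100010
Gen 1 (rule 149): 001110111011
Gen 2 (rule 75): 111010101011
Gen 3 (rule 73): 101000000011
Gen 4 (rule 149): 101111111000

Answer: 101111111000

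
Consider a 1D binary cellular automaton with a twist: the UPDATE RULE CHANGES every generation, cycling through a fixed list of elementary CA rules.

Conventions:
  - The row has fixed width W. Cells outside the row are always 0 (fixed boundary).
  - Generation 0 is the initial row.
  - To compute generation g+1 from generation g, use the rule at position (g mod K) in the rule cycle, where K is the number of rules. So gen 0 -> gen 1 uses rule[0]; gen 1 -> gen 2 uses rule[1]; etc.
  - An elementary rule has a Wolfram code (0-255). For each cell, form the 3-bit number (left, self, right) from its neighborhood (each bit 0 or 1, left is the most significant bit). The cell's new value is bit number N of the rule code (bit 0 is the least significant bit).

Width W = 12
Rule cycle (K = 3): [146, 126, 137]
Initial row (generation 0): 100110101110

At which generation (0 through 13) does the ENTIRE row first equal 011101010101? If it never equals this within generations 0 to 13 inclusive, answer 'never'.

Answer: 7

Derivation:
Gen 0: 100110101110
Gen 1 (rule 146): 011000000101
Gen 2 (rule 126): 111100001111
Gen 3 (rule 137): 111001101110
Gen 4 (rule 146): 010110000101
Gen 5 (rule 126): 111111001111
Gen 6 (rule 137): 111110001110
Gen 7 (rule 146): 011101010101
Gen 8 (rule 126): 110111111111
Gen 9 (rule 137): 100111111110
Gen 10 (rule 146): 011011111101
Gen 11 (rule 126): 111110000111
Gen 12 (rule 137): 111100110110
Gen 13 (rule 146): 011011000001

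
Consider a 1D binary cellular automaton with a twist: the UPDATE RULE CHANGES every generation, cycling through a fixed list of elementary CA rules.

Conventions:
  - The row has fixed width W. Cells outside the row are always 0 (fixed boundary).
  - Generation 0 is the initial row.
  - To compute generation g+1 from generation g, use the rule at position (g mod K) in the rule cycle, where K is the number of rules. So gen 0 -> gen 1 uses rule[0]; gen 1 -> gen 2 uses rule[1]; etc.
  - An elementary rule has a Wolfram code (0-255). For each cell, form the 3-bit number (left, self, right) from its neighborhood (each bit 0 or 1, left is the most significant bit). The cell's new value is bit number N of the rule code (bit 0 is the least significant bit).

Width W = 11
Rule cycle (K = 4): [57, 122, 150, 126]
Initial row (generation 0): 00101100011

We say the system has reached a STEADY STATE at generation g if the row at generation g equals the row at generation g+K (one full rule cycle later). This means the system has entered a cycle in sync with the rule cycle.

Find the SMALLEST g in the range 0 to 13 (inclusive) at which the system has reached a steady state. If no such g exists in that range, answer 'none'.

Gen 0: 00101100011
Gen 1 (rule 57): 10011011010
Gen 2 (rule 122): 01111111101
Gen 3 (rule 150): 10111111001
Gen 4 (rule 126): 11100001111
Gen 5 (rule 57): 10011101000
Gen 6 (rule 122): 01110110100
Gen 7 (rule 150): 10100000110
Gen 8 (rule 126): 11110001111
Gen 9 (rule 57): 10001101000
Gen 10 (rule 122): 01011110100
Gen 11 (rule 150): 11001100110
Gen 12 (rule 126): 11111111111
Gen 13 (rule 57): 10000000000
Gen 14 (rule 122): 01000000000
Gen 15 (rule 150): 11100000000
Gen 16 (rule 126): 10110000000
Gen 17 (rule 57): 01101111111

Answer: none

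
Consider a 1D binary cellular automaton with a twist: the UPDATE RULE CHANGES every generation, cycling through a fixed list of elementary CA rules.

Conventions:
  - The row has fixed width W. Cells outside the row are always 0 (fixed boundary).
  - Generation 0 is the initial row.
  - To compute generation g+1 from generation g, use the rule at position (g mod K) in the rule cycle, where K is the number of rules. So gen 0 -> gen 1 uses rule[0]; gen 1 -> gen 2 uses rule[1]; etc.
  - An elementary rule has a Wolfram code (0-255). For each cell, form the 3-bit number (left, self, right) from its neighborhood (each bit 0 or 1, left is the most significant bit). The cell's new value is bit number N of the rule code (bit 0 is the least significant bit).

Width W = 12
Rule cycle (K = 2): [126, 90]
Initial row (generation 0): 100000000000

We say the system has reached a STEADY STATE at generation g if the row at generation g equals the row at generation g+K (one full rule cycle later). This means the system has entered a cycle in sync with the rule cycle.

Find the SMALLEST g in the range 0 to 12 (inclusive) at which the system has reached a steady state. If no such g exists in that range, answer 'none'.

Gen 0: 100000000000
Gen 1 (rule 126): 110000000000
Gen 2 (rule 90): 111000000000
Gen 3 (rule 126): 101100000000
Gen 4 (rule 90): 001110000000
Gen 5 (rule 126): 011011000000
Gen 6 (rule 90): 111011100000
Gen 7 (rule 126): 101110110000
Gen 8 (rule 90): 001010111000
Gen 9 (rule 126): 011111101100
Gen 10 (rule 90): 110000101110
Gen 11 (rule 126): 111001111011
Gen 12 (rule 90): 101111001011
Gen 13 (rule 126): 111001111111
Gen 14 (rule 90): 101111000001

Answer: none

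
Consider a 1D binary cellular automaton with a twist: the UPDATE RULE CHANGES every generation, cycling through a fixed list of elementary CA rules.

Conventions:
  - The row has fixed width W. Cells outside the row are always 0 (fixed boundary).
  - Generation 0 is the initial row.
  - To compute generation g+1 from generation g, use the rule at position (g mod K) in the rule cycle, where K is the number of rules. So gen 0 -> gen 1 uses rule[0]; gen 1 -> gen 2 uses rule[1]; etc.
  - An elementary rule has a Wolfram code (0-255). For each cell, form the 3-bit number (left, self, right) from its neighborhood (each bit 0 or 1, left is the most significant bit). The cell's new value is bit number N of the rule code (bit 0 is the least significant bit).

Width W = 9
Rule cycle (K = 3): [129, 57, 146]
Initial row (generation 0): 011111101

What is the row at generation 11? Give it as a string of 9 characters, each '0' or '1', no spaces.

Gen 0: 011111101
Gen 1 (rule 129): 001111000
Gen 2 (rule 57): 101000111
Gen 3 (rule 146): 000101010
Gen 4 (rule 129): 110000000
Gen 5 (rule 57): 101111111
Gen 6 (rule 146): 000111110
Gen 7 (rule 129): 110011100
Gen 8 (rule 57): 101010011
Gen 9 (rule 146): 000001100
Gen 10 (rule 129): 111100001
Gen 11 (rule 57): 100011100

Answer: 100011100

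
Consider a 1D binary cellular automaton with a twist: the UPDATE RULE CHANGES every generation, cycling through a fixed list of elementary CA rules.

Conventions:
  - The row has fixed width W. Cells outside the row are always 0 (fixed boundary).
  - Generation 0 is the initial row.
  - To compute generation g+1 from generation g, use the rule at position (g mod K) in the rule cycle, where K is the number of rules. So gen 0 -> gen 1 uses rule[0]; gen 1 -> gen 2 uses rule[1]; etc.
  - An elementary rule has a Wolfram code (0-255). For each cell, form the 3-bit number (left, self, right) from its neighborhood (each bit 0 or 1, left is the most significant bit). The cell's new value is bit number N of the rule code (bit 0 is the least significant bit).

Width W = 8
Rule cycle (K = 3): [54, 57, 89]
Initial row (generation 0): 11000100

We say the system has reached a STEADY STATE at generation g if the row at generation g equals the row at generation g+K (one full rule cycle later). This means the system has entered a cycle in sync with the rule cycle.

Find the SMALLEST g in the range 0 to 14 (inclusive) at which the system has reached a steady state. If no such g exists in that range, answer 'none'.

Answer: 2

Derivation:
Gen 0: 11000100
Gen 1 (rule 54): 00101110
Gen 2 (rule 57): 10011001
Gen 3 (rule 89): 01011100
Gen 4 (rule 54): 11100010
Gen 5 (rule 57): 10011001
Gen 6 (rule 89): 01011100
Gen 7 (rule 54): 11100010
Gen 8 (rule 57): 10011001
Gen 9 (rule 89): 01011100
Gen 10 (rule 54): 11100010
Gen 11 (rule 57): 10011001
Gen 12 (rule 89): 01011100
Gen 13 (rule 54): 11100010
Gen 14 (rule 57): 10011001
Gen 15 (rule 89): 01011100
Gen 16 (rule 54): 11100010
Gen 17 (rule 57): 10011001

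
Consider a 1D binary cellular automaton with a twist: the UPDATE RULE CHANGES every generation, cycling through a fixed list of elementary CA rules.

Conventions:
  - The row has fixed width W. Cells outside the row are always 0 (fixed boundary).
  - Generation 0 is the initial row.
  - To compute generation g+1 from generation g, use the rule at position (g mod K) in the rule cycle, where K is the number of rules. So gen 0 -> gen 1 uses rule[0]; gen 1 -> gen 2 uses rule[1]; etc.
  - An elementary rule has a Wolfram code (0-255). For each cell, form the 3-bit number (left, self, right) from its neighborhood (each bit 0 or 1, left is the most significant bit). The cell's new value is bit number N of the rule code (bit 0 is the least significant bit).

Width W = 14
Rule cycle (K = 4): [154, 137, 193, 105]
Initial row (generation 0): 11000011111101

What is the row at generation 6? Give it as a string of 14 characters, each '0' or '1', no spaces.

Gen 0: 11000011111101
Gen 1 (rule 154): 10100111111000
Gen 2 (rule 137): 00000111110011
Gen 3 (rule 193): 11110011110001
Gen 4 (rule 105): 10010010010100
Gen 5 (rule 154): 01101101100010
Gen 6 (rule 137): 01001001001000

Answer: 01001001001000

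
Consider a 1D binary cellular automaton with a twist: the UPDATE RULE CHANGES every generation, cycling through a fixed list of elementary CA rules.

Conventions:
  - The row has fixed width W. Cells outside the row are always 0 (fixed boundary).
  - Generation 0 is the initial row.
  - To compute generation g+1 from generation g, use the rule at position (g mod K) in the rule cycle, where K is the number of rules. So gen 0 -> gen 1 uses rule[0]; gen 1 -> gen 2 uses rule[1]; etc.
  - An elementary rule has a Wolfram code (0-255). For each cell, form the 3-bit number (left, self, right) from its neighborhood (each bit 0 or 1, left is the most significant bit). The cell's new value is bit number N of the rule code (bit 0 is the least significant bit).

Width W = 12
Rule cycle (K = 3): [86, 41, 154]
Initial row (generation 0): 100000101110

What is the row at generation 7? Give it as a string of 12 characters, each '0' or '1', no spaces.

Gen 0: 100000101110
Gen 1 (rule 86): 110001100011
Gen 2 (rule 41): 100101001010
Gen 3 (rule 154): 011000110001
Gen 4 (rule 86): 101101011011
Gen 5 (rule 41): 011010110110
Gen 6 (rule 154): 110000100101
Gen 7 (rule 86): 011001111101

Answer: 011001111101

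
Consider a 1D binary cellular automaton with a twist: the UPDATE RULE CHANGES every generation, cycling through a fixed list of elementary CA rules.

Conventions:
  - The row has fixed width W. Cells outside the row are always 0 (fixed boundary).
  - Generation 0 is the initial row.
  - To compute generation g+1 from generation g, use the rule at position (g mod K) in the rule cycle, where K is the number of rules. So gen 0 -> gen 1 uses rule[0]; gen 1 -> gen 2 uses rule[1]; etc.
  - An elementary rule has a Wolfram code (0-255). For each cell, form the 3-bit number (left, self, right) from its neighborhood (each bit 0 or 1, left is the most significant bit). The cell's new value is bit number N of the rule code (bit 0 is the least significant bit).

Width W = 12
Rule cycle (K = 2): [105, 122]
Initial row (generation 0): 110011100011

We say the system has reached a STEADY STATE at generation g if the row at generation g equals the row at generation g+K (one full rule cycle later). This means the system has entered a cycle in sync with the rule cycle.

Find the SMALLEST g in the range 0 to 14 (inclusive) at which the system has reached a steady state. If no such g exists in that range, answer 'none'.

Answer: none

Derivation:
Gen 0: 110011100011
Gen 1 (rule 105): 110010101011
Gen 2 (rule 122): 111101010111
Gen 3 (rule 105): 100110101101
Gen 4 (rule 122): 011111011110
Gen 5 (rule 105): 010001110010
Gen 6 (rule 122): 101011011101
Gen 7 (rule 105): 010111110110
Gen 8 (rule 122): 101100011111
Gen 9 (rule 105): 011101010001
Gen 10 (rule 122): 110110101010
Gen 11 (rule 105): 111111010100
Gen 12 (rule 122): 100001101010
Gen 13 (rule 105): 001101110100
Gen 14 (rule 122): 011111011010
Gen 15 (rule 105): 010001111100
Gen 16 (rule 122): 101011000110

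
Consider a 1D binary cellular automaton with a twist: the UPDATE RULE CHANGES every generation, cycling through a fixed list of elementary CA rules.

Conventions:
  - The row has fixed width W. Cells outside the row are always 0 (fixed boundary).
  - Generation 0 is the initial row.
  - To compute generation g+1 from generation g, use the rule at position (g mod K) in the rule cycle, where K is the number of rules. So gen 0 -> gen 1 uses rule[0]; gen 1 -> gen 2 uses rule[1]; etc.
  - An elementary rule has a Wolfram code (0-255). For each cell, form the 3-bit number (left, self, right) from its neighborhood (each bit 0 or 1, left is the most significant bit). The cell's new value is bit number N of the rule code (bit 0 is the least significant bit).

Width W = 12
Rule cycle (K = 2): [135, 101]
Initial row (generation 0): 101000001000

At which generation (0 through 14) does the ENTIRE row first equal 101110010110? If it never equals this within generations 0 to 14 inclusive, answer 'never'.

Gen 0: 101000001000
Gen 1 (rule 135): 101011111011
Gen 2 (rule 101): 111100001101
Gen 3 (rule 135): 011001110001
Gen 4 (rule 101): 001000010101
Gen 5 (rule 135): 111011110101
Gen 6 (rule 101): 001100011111
Gen 7 (rule 135): 110001101110
Gen 8 (rule 101): 010100110010
Gen 9 (rule 135): 110101000110
Gen 10 (rule 101): 011111010010
Gen 11 (rule 135): 101110010110
Gen 12 (rule 101): 110010011010
Gen 13 (rule 135): 000110100010
Gen 14 (rule 101): 110011101010

Answer: 11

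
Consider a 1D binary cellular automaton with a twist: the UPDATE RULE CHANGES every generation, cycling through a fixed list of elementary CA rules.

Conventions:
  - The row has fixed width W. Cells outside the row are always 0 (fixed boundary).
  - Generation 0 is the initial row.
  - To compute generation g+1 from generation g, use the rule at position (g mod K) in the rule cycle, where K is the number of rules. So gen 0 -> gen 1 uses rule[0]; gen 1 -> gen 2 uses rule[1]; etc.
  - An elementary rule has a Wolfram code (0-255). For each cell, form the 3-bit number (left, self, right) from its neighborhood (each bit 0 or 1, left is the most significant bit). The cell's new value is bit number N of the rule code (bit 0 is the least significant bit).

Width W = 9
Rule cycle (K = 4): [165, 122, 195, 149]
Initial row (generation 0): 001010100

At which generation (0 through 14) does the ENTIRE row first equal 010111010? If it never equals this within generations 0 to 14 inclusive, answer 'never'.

Gen 0: 001010100
Gen 1 (rule 165): 101111101
Gen 2 (rule 122): 011000110
Gen 3 (rule 195): 101011010
Gen 4 (rule 149): 101000011
Gen 5 (rule 165): 111011000
Gen 6 (rule 122): 101111100
Gen 7 (rule 195): 000111101
Gen 8 (rule 149): 110011001
Gen 9 (rule 165): 000000001
Gen 10 (rule 122): 000000010
Gen 11 (rule 195): 111111100
Gen 12 (rule 149): 011111011
Gen 13 (rule 165): 001110100
Gen 14 (rule 122): 011011010

Answer: never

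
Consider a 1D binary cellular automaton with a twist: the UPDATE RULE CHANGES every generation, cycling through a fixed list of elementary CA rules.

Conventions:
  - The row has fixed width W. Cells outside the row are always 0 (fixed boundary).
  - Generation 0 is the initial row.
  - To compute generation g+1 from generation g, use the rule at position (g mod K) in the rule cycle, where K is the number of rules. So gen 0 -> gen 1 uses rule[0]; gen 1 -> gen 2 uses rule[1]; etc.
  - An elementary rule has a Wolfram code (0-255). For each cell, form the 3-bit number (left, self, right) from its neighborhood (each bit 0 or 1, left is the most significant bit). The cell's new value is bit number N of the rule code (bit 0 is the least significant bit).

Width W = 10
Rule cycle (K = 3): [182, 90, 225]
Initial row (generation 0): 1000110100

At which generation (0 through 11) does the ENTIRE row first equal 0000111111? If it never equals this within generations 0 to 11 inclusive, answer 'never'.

Gen 0: 1000110100
Gen 1 (rule 182): 1101001110
Gen 2 (rule 90): 1100111011
Gen 3 (rule 225): 0100011101
Gen 4 (rule 182): 1110101011
Gen 5 (rule 90): 1010000011
Gen 6 (rule 225): 0100111001
Gen 7 (rule 182): 1111010111
Gen 8 (rule 90): 1001000101
Gen 9 (rule 225): 0000010010
Gen 10 (rule 182): 0000111111
Gen 11 (rule 90): 0001100001

Answer: 10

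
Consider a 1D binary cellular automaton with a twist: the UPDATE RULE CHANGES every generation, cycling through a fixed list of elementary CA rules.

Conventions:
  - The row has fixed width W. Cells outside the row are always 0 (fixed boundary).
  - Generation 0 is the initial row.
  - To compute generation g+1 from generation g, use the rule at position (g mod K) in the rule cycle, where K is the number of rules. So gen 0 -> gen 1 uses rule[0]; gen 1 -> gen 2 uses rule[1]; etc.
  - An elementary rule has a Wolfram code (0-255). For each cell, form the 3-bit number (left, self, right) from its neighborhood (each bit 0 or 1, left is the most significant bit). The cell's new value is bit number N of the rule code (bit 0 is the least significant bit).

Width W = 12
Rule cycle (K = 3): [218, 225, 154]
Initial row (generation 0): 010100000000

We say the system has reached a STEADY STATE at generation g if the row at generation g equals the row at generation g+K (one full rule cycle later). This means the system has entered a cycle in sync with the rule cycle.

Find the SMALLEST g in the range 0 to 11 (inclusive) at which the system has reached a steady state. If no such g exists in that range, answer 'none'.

Answer: 10

Derivation:
Gen 0: 010100000000
Gen 1 (rule 218): 100010000000
Gen 2 (rule 225): 001000111111
Gen 3 (rule 154): 010101111110
Gen 4 (rule 218): 100001111111
Gen 5 (rule 225): 001100111111
Gen 6 (rule 154): 011011111110
Gen 7 (rule 218): 111011111111
Gen 8 (rule 225): 011101111111
Gen 9 (rule 154): 111001111110
Gen 10 (rule 218): 111111111111
Gen 11 (rule 225): 011111111111
Gen 12 (rule 154): 111111111110
Gen 13 (rule 218): 111111111111
Gen 14 (rule 225): 011111111111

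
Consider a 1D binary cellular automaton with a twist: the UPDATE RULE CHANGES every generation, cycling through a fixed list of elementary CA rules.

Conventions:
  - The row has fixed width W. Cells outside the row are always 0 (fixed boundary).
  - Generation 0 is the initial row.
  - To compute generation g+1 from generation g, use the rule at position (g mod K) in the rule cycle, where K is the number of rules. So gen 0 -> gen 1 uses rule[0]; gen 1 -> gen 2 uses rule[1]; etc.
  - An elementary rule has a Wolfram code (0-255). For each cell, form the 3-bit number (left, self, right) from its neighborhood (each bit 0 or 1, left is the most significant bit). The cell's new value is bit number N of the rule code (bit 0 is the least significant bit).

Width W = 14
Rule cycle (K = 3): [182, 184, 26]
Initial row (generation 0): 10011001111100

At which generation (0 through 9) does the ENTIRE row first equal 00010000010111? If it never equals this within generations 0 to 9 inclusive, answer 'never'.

Gen 0: 10011001111100
Gen 1 (rule 182): 11100110111010
Gen 2 (rule 184): 11010101110101
Gen 3 (rule 26): 10000001000000
Gen 4 (rule 182): 11000011100000
Gen 5 (rule 184): 10100011010000
Gen 6 (rule 26): 00010110001000
Gen 7 (rule 182): 00111001011100
Gen 8 (rule 184): 00110100111010
Gen 9 (rule 26): 01100011100001

Answer: never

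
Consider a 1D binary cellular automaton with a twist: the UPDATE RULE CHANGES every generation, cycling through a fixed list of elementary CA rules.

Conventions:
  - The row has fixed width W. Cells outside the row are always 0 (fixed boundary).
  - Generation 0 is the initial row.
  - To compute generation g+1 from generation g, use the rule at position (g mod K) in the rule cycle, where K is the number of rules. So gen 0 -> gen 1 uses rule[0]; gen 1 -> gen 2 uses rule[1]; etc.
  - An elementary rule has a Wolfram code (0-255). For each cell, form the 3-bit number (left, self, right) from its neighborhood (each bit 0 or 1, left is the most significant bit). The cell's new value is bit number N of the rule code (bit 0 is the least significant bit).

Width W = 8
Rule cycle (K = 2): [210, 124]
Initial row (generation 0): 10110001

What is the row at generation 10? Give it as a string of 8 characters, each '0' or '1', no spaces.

Gen 0: 10110001
Gen 1 (rule 210): 00011010
Gen 2 (rule 124): 00011111
Gen 3 (rule 210): 00101111
Gen 4 (rule 124): 00111001
Gen 5 (rule 210): 01011110
Gen 6 (rule 124): 01110011
Gen 7 (rule 210): 10111101
Gen 8 (rule 124): 11100111
Gen 9 (rule 210): 01111011
Gen 10 (rule 124): 01001111

Answer: 01001111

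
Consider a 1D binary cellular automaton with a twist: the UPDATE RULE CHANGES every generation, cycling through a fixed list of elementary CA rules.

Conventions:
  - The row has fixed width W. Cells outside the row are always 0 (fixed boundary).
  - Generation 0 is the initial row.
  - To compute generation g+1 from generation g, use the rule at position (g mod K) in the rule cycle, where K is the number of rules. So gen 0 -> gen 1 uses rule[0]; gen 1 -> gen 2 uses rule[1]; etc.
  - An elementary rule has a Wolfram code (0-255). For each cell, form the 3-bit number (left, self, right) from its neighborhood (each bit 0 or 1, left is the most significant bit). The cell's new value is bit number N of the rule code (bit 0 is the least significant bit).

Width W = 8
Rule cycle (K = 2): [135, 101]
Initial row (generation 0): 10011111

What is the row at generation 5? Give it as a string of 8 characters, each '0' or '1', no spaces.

Gen 0: 10011111
Gen 1 (rule 135): 10101110
Gen 2 (rule 101): 11110010
Gen 3 (rule 135): 01100110
Gen 4 (rule 101): 00100010
Gen 5 (rule 135): 11101110

Answer: 11101110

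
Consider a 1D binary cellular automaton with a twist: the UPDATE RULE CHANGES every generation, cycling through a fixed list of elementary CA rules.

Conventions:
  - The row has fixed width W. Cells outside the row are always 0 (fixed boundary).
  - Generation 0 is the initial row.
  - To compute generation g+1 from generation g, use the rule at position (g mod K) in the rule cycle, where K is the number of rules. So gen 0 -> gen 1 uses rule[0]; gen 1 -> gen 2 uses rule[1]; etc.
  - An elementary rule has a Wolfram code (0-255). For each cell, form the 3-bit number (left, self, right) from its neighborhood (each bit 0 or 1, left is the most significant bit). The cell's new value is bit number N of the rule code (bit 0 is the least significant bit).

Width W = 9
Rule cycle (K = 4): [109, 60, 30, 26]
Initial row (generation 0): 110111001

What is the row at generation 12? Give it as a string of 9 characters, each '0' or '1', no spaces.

Gen 0: 110111001
Gen 1 (rule 109): 111101001
Gen 2 (rule 60): 100011101
Gen 3 (rule 30): 110110001
Gen 4 (rule 26): 100101010
Gen 5 (rule 109): 100111110
Gen 6 (rule 60): 110100001
Gen 7 (rule 30): 100110011
Gen 8 (rule 26): 011101110
Gen 9 (rule 109): 010111010
Gen 10 (rule 60): 011100111
Gen 11 (rule 30): 110011100
Gen 12 (rule 26): 101110010

Answer: 101110010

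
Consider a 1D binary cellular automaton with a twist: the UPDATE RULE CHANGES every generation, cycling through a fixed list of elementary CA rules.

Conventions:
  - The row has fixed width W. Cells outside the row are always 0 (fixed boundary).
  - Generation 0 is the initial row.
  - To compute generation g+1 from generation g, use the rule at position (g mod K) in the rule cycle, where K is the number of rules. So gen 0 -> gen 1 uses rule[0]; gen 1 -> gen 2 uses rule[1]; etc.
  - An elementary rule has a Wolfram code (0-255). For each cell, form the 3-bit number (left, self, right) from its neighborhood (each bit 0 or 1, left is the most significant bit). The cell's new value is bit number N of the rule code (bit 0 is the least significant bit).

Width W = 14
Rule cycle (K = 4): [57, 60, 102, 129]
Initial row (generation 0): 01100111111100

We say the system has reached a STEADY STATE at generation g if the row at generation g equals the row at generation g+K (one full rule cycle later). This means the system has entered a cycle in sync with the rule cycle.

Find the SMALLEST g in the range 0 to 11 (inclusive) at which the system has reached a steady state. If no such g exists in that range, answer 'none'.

Answer: none

Derivation:
Gen 0: 01100111111100
Gen 1 (rule 57): 01010100000011
Gen 2 (rule 60): 01111110000010
Gen 3 (rule 102): 10000010000110
Gen 4 (rule 129): 00111000110000
Gen 5 (rule 57): 10100110101111
Gen 6 (rule 60): 11110101111000
Gen 7 (rule 102): 00011110001000
Gen 8 (rule 129): 11001100100011
Gen 9 (rule 57): 10101010011010
Gen 10 (rule 60): 11111111010111
Gen 11 (rule 102): 00000001111001
Gen 12 (rule 129): 11111100110000
Gen 13 (rule 57): 10000010101111
Gen 14 (rule 60): 11000011111000
Gen 15 (rule 102): 01000100001000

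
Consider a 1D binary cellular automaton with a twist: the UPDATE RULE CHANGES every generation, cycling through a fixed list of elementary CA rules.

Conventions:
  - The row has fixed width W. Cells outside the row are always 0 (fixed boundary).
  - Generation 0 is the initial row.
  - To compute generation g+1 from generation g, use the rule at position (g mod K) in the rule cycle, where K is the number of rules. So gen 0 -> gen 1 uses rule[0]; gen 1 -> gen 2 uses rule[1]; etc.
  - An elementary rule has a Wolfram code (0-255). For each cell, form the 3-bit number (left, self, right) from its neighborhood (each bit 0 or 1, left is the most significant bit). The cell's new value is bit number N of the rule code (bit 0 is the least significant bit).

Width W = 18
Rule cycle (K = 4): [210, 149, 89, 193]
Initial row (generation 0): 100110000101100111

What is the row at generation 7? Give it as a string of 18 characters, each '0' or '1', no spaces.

Gen 0: 100110000101100111
Gen 1 (rule 210): 011011001000111011
Gen 2 (rule 149): 000000101110010000
Gen 3 (rule 89): 111110001011001111
Gen 4 (rule 193): 011110100001000111
Gen 5 (rule 210): 101110010010101011
Gen 6 (rule 149): 100101011010101000
Gen 7 (rule 89): 010000011000000111

Answer: 010000011000000111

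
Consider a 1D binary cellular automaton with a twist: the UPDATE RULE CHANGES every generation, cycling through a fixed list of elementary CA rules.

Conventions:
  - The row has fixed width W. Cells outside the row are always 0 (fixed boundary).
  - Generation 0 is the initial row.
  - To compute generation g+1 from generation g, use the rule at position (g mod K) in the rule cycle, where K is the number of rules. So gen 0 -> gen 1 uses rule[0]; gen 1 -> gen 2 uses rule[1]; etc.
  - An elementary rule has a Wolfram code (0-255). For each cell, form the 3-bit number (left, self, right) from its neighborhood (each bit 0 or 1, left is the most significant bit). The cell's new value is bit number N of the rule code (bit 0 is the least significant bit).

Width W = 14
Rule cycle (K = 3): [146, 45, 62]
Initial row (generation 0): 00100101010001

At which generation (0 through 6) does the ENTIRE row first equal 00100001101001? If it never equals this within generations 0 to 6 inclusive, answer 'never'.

Answer: never

Derivation:
Gen 0: 00100101010001
Gen 1 (rule 146): 01011000001010
Gen 2 (rule 45): 01110011101110
Gen 3 (rule 62): 11001110011001
Gen 4 (rule 146): 00110101100110
Gen 5 (rule 45): 10101111000100
Gen 6 (rule 62): 11111000101110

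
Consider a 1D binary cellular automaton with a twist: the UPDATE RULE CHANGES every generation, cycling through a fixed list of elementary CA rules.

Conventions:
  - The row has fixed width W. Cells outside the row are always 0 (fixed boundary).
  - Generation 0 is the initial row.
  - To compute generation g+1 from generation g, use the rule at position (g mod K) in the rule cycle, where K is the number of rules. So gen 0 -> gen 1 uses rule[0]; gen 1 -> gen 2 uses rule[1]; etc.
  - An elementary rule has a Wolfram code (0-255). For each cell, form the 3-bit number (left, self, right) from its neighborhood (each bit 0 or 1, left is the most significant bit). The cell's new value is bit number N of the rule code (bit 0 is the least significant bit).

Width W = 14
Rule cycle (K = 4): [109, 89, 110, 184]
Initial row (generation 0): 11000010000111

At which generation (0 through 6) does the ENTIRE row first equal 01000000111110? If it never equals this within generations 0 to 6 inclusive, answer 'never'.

Answer: never

Derivation:
Gen 0: 11000010000111
Gen 1 (rule 109): 11011010110101
Gen 2 (rule 89): 11011000110000
Gen 3 (rule 110): 11111001110000
Gen 4 (rule 184): 11110101101000
Gen 5 (rule 109): 10011111111011
Gen 6 (rule 89): 01010000001011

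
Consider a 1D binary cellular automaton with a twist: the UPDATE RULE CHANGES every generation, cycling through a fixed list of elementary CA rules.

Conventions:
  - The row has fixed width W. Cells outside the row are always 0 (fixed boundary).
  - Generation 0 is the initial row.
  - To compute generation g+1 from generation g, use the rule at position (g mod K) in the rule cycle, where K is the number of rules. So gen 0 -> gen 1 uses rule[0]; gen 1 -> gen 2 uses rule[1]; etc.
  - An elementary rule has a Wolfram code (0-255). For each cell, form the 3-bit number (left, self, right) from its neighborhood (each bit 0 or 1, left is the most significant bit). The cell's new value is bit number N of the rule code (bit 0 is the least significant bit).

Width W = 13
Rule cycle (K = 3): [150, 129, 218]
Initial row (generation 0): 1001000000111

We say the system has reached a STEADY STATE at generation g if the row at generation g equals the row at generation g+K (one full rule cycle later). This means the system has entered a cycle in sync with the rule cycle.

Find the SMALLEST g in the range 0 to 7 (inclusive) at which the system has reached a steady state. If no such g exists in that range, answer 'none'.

Gen 0: 1001000000111
Gen 1 (rule 150): 1111100001010
Gen 2 (rule 129): 0111001100000
Gen 3 (rule 218): 1111111110000
Gen 4 (rule 150): 0111111101000
Gen 5 (rule 129): 0011111000011
Gen 6 (rule 218): 0111111100111
Gen 7 (rule 150): 1011111011010
Gen 8 (rule 129): 0001110000000
Gen 9 (rule 218): 0011111000000
Gen 10 (rule 150): 0101110100000

Answer: none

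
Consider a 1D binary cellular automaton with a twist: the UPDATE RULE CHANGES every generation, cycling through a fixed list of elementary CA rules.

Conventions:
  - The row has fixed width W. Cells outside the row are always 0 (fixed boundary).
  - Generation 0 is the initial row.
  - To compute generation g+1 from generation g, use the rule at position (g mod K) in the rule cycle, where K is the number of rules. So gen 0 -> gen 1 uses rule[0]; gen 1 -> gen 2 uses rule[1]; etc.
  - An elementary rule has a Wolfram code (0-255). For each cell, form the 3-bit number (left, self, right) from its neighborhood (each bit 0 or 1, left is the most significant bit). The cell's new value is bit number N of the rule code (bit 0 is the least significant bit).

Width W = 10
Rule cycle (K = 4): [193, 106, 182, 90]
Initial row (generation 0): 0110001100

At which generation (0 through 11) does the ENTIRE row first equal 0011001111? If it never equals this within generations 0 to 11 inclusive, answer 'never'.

Answer: never

Derivation:
Gen 0: 0110001100
Gen 1 (rule 193): 0010100101
Gen 2 (rule 106): 0101001010
Gen 3 (rule 182): 1111111111
Gen 4 (rule 90): 1000000001
Gen 5 (rule 193): 0011111100
Gen 6 (rule 106): 0110000100
Gen 7 (rule 182): 1001001110
Gen 8 (rule 90): 0110111011
Gen 9 (rule 193): 0010011001
Gen 10 (rule 106): 0100111010
Gen 11 (rule 182): 1111010111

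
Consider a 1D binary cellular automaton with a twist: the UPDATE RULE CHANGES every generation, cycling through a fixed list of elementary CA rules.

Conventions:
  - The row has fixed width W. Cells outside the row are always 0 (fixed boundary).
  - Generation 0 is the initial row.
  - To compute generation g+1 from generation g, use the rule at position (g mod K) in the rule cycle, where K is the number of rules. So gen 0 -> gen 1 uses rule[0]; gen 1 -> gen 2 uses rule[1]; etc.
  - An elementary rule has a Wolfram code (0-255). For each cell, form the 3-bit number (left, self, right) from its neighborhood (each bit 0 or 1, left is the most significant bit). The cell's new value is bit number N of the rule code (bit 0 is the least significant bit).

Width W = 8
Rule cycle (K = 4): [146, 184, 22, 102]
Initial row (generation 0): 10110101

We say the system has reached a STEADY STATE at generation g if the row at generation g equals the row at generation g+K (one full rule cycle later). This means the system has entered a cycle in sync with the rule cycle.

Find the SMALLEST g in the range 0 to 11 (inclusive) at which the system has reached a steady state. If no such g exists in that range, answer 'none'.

Gen 0: 10110101
Gen 1 (rule 146): 00000000
Gen 2 (rule 184): 00000000
Gen 3 (rule 22): 00000000
Gen 4 (rule 102): 00000000
Gen 5 (rule 146): 00000000
Gen 6 (rule 184): 00000000
Gen 7 (rule 22): 00000000
Gen 8 (rule 102): 00000000
Gen 9 (rule 146): 00000000
Gen 10 (rule 184): 00000000
Gen 11 (rule 22): 00000000
Gen 12 (rule 102): 00000000
Gen 13 (rule 146): 00000000
Gen 14 (rule 184): 00000000
Gen 15 (rule 22): 00000000

Answer: 1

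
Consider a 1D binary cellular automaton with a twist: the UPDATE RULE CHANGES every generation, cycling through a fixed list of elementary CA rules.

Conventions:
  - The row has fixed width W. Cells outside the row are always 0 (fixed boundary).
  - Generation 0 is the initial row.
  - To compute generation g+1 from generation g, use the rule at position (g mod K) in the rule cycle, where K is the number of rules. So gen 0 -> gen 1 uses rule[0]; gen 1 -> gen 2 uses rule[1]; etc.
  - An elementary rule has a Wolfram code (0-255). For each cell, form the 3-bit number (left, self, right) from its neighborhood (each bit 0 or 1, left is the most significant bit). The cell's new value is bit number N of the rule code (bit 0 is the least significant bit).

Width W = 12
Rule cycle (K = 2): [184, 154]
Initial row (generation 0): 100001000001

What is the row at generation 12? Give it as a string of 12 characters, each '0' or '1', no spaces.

Gen 0: 100001000001
Gen 1 (rule 184): 010000100000
Gen 2 (rule 154): 101001010000
Gen 3 (rule 184): 010100101000
Gen 4 (rule 154): 100011000100
Gen 5 (rule 184): 010010100010
Gen 6 (rule 154): 101100010101
Gen 7 (rule 184): 011010001010
Gen 8 (rule 154): 110001010001
Gen 9 (rule 184): 101000101000
Gen 10 (rule 154): 000101000100
Gen 11 (rule 184): 000010100010
Gen 12 (rule 154): 000100010101

Answer: 000100010101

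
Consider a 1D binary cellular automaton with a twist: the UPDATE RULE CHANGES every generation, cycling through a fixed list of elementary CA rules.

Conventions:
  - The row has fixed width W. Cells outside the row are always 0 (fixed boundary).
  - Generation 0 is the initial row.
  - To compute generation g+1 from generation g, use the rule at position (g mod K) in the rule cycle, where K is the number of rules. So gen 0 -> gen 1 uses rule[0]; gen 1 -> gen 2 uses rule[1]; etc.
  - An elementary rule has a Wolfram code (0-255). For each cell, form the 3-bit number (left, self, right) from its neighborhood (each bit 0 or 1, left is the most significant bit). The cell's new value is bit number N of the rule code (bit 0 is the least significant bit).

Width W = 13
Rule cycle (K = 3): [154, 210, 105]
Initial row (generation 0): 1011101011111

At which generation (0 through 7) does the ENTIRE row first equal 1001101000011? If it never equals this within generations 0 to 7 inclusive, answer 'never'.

Answer: never

Derivation:
Gen 0: 1011101011111
Gen 1 (rule 154): 0011000011110
Gen 2 (rule 210): 0101100101111
Gen 3 (rule 105): 0011100011001
Gen 4 (rule 154): 0111010110110
Gen 5 (rule 210): 1011000010011
Gen 6 (rule 105): 0111011000011
Gen 7 (rule 154): 1110010100110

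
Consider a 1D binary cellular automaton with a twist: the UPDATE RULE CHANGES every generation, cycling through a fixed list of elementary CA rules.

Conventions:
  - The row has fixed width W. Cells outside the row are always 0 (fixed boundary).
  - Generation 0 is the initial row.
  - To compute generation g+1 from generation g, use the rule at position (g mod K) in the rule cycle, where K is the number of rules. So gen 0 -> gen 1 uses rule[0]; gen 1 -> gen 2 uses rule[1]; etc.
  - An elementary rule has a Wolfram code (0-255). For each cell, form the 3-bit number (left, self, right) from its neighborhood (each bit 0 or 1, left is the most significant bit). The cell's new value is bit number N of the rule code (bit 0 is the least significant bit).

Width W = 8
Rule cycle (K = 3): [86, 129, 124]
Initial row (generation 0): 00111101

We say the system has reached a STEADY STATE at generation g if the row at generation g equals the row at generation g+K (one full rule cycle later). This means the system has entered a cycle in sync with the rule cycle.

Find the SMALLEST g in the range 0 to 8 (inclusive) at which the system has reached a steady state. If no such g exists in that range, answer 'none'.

Gen 0: 00111101
Gen 1 (rule 86): 01000101
Gen 2 (rule 129): 00010000
Gen 3 (rule 124): 00011000
Gen 4 (rule 86): 00101100
Gen 5 (rule 129): 10000001
Gen 6 (rule 124): 11000001
Gen 7 (rule 86): 01100011
Gen 8 (rule 129): 00001000
Gen 9 (rule 124): 00001100
Gen 10 (rule 86): 00010110
Gen 11 (rule 129): 11000000

Answer: none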